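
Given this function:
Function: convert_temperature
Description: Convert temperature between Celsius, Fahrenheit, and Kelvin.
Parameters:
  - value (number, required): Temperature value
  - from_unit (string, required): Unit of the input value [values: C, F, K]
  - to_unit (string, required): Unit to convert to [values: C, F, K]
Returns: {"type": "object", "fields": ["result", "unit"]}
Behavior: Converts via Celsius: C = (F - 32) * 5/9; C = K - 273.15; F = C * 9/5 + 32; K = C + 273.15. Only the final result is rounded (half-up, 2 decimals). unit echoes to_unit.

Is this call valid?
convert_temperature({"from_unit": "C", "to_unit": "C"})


Checking required parameters...
Missing required parameter: value
Invalid - missing required parameter 'value'


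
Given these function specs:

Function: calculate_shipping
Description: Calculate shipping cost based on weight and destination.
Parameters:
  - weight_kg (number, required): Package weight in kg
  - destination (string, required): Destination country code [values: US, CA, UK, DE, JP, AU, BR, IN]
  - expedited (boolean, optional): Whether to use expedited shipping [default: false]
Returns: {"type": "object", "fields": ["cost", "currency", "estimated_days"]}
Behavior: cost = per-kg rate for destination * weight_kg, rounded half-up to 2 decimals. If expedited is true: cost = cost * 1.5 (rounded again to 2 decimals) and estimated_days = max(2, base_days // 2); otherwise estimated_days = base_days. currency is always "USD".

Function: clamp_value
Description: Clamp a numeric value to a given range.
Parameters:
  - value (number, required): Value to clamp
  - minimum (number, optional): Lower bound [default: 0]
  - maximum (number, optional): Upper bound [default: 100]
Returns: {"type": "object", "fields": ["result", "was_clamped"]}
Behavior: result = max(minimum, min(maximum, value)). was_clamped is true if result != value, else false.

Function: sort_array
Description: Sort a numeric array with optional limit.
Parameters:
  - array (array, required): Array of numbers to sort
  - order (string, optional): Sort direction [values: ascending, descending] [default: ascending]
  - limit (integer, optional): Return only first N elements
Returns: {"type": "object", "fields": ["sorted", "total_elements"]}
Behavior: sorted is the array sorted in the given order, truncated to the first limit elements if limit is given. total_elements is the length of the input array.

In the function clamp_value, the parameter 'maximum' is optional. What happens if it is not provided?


The clamp_value spec declares:
  - maximum (number, optional): Upper bound [default: 100]
It defaults to 100


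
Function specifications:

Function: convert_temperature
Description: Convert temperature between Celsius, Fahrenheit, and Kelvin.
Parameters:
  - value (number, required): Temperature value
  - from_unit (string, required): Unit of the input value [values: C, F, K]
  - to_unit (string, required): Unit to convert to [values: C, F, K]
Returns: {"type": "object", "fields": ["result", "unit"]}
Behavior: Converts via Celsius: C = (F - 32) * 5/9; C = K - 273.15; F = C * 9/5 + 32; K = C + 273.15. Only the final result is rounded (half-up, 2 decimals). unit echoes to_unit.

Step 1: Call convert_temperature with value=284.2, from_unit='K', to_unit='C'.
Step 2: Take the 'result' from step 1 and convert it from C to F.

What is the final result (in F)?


Step 1: convert_temperature(value=284.2, from_unit=K, to_unit=C)
  To C: 284.2 - 273.15 = 11.05
  Target is C: 11.05
  Round to 2 decimals: 11.05
  -> result = 11.05 C
Step 2: convert_temperature(value=11.05, from_unit=C, to_unit=F)
  Input already in C: 11.05
  To F: 11.05 * 9/5 + 32 = 51.89
  Round to 2 decimals: 51.89
  -> result = 51.89 F
51.89 F


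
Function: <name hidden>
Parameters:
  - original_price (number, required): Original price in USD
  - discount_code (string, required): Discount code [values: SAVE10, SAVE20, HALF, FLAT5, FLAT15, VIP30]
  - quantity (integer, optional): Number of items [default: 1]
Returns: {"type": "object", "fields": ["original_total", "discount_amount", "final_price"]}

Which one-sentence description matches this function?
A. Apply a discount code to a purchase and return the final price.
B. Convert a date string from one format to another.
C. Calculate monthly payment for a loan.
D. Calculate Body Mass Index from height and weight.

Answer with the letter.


Parameters original_price, discount_code, quantity and return ["original_total", "discount_amount", "final_price"] fit: Apply a discount code to a purchase and return the final price.
A


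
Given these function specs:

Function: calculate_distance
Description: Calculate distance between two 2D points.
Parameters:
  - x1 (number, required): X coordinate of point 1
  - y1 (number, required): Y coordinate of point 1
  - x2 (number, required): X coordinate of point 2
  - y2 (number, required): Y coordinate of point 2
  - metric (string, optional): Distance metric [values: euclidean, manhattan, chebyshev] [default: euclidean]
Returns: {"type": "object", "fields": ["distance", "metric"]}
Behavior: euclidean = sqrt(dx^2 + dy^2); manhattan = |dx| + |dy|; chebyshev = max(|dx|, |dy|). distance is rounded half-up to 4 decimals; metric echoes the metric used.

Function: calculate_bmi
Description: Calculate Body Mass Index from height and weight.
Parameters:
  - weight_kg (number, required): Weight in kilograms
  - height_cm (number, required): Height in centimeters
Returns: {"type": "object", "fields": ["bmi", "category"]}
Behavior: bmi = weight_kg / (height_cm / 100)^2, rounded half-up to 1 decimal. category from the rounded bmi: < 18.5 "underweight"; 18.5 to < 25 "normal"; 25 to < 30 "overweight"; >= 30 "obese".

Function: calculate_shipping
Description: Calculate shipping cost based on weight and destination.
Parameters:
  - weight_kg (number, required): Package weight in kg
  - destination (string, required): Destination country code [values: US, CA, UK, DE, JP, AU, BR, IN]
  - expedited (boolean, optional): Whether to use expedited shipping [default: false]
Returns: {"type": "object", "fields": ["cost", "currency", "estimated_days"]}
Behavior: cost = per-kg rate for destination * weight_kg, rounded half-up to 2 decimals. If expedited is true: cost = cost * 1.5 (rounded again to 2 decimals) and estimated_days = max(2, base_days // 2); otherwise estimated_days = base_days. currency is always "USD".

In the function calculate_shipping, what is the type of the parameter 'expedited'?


The calculate_shipping spec declares:
  - expedited (boolean, optional): Whether to use expedited shipping [default: false]
Type:
boolean


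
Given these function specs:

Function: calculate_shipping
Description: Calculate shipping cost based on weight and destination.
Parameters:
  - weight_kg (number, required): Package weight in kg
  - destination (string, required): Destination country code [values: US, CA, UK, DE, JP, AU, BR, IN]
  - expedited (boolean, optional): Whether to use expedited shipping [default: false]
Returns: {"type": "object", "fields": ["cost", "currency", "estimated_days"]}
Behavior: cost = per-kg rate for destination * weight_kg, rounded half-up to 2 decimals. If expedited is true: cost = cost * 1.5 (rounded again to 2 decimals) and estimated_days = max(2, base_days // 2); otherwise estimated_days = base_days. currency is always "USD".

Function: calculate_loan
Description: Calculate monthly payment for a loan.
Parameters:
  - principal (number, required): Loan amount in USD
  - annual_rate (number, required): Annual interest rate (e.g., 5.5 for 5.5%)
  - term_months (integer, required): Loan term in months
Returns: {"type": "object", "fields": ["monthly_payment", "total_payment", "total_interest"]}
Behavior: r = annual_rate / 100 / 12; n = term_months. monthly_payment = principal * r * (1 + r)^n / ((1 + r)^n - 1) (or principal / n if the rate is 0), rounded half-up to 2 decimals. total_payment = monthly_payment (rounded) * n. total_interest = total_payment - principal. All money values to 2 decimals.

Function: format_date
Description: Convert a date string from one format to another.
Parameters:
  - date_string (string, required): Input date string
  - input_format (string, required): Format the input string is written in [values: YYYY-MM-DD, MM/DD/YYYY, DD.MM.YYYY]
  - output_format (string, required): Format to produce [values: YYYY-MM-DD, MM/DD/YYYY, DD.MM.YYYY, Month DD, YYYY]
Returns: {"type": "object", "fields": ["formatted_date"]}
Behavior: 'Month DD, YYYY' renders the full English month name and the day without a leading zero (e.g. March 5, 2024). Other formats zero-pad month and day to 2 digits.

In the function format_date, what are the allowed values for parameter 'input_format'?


The format_date spec declares:
  - input_format (string, required): Format the input string is written in [values: YYYY-MM-DD, MM/DD/YYYY, DD.MM.YYYY]
Allowed values:
YYYY-MM-DD, MM/DD/YYYY, DD.MM.YYYY


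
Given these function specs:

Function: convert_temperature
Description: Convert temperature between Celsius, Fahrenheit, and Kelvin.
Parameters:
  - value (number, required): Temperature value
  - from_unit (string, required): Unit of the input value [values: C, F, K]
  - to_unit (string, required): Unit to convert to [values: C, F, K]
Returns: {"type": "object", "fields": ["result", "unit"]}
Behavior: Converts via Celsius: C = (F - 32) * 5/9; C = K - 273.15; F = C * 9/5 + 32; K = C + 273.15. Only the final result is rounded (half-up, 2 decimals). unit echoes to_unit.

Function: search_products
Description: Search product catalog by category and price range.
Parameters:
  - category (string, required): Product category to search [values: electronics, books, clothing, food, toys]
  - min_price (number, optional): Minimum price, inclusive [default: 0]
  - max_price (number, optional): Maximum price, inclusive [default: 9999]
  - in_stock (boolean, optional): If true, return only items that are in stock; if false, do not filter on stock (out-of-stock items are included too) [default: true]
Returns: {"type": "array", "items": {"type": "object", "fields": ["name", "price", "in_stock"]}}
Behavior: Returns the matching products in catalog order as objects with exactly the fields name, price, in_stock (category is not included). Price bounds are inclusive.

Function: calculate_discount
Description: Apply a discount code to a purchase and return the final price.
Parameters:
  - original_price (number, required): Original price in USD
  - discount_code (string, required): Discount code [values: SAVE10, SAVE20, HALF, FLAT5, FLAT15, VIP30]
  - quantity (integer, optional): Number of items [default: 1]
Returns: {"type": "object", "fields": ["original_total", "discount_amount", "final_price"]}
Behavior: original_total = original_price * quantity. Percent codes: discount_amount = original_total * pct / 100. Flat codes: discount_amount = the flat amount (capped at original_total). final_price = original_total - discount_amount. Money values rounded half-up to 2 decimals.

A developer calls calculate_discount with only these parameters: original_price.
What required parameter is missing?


Required parameters: original_price, discount_code
Provided: original_price
Missing: discount_code
discount_code


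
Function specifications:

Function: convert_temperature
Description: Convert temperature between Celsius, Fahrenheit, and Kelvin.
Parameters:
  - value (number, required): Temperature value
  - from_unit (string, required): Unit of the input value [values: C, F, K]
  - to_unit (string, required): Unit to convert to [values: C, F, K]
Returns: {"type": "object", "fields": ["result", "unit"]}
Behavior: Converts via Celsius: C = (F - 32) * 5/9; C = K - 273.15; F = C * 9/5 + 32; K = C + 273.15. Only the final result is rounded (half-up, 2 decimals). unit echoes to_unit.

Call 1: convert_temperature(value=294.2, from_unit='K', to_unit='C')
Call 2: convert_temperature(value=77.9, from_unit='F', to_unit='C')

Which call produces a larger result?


Call 1:
  To C: 294.2 - 273.15 = 21.05
  Target is C: 21.05
  Round to 2 decimals: 21.05
  -> 21.05 C
Call 2:
  To C: (77.9 - 32) * 5/9 = 25.5
  Target is C: 25.5
  Round to 2 decimals: 25.5
  -> 25.5 C
Call 2 (25.5 C)


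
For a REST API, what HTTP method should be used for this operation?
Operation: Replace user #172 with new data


GET = read, POST = create, PUT = update/replace, DELETE = remove
This operation is an update/replace.
PUT


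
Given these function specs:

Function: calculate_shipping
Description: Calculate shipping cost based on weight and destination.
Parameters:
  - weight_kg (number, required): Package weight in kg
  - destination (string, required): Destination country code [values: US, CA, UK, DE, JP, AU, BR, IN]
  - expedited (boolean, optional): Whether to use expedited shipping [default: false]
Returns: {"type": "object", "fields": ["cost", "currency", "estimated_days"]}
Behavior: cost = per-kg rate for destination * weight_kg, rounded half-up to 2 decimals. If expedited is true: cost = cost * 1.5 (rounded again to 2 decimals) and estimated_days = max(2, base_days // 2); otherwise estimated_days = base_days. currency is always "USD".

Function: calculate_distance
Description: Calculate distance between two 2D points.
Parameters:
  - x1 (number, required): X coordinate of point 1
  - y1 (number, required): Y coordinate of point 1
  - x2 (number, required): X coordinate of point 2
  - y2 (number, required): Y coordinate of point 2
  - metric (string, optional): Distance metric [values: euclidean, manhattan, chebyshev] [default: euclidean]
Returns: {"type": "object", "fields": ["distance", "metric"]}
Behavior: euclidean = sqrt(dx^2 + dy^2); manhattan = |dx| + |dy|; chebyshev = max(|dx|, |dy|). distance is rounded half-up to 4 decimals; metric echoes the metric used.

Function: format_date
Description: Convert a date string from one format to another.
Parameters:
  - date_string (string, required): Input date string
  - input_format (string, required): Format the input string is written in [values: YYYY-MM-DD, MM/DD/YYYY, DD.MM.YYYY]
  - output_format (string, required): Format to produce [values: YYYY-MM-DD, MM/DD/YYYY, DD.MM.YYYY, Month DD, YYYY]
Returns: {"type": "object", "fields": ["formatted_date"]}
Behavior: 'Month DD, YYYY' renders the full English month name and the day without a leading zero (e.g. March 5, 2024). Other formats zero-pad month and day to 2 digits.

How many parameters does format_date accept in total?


Parameters of format_date: date_string (required), input_format (required), output_format (required)
Total:
3


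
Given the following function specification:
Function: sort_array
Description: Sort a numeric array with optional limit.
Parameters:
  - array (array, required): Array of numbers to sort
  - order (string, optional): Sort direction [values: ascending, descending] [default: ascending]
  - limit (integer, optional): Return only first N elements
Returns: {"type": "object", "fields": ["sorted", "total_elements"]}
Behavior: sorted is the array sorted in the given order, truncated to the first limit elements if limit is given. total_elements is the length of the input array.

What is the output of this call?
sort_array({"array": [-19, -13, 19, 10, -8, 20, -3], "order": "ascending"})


sorted ascending: [-19, -13, -8, -3, 10, 19, 20]
total_elements = len(input) = 7
Output:
{"sorted": [-19, -13, -8, -3, 10, 19, 20], "total_elements": 7}


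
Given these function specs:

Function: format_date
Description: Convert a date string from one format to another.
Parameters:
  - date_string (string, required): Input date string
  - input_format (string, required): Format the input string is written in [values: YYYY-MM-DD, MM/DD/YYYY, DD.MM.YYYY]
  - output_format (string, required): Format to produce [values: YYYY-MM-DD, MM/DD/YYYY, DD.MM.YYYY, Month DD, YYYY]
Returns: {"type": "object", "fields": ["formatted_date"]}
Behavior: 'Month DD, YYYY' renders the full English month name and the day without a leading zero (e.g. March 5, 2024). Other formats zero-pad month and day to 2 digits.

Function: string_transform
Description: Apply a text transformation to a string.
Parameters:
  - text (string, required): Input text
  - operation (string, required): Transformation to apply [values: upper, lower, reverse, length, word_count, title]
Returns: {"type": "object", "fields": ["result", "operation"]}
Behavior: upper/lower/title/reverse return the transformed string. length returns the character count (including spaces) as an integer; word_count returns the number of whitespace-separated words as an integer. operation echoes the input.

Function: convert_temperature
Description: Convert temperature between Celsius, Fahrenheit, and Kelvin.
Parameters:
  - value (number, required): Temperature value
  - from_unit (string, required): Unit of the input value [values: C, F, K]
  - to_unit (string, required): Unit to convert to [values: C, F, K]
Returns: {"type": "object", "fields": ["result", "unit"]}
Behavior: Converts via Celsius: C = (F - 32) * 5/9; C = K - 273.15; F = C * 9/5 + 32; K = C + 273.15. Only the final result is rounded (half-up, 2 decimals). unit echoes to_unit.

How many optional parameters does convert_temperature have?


Parameters of convert_temperature: value (required), from_unit (required), to_unit (required)
Optional count:
0


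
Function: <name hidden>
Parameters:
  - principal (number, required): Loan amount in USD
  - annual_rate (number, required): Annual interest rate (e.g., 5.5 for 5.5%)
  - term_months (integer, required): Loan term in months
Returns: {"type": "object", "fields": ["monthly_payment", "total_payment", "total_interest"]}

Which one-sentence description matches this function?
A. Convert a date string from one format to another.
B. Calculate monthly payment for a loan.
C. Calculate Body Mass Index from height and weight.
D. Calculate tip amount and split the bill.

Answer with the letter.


Parameters principal, annual_rate, term_months and return ["monthly_payment", "total_payment", "total_interest"] fit: Calculate monthly payment for a loan.
B


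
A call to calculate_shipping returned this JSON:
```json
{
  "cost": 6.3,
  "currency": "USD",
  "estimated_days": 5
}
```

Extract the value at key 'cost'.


6.3


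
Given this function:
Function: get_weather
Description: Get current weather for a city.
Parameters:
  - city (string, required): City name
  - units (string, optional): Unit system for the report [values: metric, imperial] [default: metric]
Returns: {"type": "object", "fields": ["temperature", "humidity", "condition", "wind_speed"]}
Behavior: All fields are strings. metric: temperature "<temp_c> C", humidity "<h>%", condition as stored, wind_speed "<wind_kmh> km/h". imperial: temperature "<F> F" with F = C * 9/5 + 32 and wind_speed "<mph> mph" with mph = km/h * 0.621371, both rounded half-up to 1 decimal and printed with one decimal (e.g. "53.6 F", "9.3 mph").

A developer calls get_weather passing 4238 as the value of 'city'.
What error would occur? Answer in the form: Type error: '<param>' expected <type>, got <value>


Spec: 'city' is declared as string; 4238 is an integer.
Type error: 'city' expected string, got 4238


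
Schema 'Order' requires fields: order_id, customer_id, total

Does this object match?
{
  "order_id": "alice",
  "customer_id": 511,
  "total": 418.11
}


Checking required fields... All present.
Valid - all required fields present


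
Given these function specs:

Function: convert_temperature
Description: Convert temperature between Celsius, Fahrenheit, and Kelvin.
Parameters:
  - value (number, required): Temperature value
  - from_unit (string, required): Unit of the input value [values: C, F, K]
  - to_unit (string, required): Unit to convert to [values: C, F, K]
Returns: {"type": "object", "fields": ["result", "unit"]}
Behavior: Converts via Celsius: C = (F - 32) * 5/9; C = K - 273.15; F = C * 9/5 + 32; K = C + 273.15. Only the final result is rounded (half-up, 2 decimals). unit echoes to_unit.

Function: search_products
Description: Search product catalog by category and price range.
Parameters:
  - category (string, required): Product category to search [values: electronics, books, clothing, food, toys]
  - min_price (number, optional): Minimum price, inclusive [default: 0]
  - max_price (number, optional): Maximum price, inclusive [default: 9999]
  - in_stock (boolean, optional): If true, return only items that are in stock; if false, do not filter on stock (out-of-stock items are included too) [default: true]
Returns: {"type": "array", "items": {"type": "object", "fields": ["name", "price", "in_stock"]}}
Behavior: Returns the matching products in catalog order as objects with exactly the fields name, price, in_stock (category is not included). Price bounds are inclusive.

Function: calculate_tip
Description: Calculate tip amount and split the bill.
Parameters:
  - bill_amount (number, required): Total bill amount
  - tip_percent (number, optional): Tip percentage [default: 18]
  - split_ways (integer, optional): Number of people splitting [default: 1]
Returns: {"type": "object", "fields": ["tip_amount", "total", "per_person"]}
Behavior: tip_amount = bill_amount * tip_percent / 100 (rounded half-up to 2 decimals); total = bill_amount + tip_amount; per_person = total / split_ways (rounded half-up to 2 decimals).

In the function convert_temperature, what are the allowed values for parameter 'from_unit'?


The convert_temperature spec declares:
  - from_unit (string, required): Unit of the input value [values: C, F, K]
Allowed values:
C, F, K


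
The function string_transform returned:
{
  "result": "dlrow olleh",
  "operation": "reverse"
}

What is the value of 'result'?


dlrow olleh


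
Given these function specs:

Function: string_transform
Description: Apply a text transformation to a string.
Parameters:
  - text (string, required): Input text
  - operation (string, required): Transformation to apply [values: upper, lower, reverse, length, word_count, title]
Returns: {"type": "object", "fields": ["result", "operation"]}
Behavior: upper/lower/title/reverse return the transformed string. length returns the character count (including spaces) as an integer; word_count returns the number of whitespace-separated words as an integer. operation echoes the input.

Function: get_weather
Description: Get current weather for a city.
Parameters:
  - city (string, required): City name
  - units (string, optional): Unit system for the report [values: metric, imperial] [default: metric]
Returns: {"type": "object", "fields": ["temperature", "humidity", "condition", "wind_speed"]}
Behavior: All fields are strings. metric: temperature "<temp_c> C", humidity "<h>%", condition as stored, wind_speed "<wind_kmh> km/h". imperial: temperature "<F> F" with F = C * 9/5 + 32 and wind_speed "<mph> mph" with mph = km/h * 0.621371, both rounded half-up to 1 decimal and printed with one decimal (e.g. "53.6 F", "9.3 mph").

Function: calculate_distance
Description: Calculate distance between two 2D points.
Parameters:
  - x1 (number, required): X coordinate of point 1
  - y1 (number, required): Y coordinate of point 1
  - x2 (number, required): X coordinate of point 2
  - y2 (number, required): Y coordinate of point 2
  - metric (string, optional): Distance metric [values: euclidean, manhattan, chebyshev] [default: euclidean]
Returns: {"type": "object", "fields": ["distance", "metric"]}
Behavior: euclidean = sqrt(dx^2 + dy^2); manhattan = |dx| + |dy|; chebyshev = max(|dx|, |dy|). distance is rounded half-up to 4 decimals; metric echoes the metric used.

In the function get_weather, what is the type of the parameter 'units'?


The get_weather spec declares:
  - units (string, optional): Unit system for the report [values: metric, imperial] [default: metric]
Type:
string


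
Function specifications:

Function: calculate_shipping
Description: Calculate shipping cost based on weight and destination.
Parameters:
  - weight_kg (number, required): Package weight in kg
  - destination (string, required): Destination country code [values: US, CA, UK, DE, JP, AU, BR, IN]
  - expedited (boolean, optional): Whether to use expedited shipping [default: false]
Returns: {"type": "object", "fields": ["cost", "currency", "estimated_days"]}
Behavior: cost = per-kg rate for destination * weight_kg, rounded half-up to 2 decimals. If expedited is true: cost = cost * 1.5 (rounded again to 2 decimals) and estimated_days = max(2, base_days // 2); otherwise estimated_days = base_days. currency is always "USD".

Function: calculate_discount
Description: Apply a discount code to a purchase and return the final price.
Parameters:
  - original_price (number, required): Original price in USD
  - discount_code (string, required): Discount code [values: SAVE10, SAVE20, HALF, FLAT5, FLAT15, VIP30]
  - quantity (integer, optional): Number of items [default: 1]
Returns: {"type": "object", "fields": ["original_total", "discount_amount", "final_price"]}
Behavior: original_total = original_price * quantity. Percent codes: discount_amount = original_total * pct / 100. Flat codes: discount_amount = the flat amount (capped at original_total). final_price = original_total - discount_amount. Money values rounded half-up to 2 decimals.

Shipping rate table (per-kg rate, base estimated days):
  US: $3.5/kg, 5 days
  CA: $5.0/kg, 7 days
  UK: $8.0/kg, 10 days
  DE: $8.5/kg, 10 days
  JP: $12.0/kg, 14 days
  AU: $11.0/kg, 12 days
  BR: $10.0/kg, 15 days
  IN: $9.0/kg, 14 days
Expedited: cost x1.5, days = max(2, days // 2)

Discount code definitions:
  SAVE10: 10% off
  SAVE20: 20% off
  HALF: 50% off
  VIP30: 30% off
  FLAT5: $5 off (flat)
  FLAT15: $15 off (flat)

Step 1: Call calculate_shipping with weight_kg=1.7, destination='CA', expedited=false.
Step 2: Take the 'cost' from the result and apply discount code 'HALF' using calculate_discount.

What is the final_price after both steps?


Step 1: calculate_shipping(weight_kg=1.7, destination=CA, expedited=false)
  Rate for CA: $5.0/kg, base 7 days
  cost = 5.0 * 1.7 = 8.5 -> 8.50
  expedited not set/false: estimated_days = 7
  -> cost = 8.50 USD
Step 2: calculate_discount(original_price=8.5, discount_code=HALF, quantity=1)
  original_total = 8.5 * 1 = 8.50
  HALF = 50% off: discount_amount = 8.50 * 50/100 = 4.25 -> 4.25
  final_price = 8.50 - 4.25 = 4.25
  -> final_price = 4.25
$4.25


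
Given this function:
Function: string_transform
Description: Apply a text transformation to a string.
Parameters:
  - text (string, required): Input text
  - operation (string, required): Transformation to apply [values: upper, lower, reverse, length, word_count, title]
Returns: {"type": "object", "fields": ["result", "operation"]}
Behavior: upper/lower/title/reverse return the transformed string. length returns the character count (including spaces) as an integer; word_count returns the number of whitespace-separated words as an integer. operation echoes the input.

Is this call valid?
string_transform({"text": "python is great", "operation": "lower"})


Checking all required parameters present and types match... All valid.
Valid


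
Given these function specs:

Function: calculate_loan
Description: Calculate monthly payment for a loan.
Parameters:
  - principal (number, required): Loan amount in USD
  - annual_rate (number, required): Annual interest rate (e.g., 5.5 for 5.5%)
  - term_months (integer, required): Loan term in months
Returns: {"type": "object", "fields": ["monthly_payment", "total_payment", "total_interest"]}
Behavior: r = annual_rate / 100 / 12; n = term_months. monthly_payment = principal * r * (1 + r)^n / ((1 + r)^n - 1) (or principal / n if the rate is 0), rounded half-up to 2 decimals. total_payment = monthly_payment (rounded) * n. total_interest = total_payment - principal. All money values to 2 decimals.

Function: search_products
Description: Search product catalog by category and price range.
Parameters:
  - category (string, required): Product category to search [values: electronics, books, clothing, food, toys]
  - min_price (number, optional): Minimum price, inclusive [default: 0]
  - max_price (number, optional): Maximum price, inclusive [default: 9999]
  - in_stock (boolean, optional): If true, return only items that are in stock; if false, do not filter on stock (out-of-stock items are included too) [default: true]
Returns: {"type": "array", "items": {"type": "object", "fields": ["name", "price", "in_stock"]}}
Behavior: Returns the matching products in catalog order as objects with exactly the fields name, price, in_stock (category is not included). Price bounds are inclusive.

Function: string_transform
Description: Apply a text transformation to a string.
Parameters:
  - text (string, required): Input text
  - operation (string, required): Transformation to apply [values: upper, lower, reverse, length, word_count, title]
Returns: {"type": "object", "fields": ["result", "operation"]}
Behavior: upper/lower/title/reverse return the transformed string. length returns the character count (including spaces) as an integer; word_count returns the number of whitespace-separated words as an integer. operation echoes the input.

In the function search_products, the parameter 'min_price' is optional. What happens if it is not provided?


The search_products spec declares:
  - min_price (number, optional): Minimum price, inclusive [default: 0]
It defaults to 0


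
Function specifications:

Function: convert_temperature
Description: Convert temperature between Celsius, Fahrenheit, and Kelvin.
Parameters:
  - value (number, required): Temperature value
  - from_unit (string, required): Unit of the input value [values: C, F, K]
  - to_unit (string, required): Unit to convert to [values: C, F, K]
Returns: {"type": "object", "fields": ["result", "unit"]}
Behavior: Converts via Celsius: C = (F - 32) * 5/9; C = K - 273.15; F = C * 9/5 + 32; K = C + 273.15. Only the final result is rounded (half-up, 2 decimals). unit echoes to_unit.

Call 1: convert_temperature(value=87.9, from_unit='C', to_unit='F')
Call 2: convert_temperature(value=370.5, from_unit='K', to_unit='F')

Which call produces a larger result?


Call 1:
  Input already in C: 87.9
  To F: 87.9 * 9/5 + 32 = 190.22
  Round to 2 decimals: 190.22
  -> 190.22 F
Call 2:
  To C: 370.5 - 273.15 = 97.35
  To F: 97.35 * 9/5 + 32 = 207.23
  Round to 2 decimals: 207.23
  -> 207.23 F
Call 2 (207.23 F)


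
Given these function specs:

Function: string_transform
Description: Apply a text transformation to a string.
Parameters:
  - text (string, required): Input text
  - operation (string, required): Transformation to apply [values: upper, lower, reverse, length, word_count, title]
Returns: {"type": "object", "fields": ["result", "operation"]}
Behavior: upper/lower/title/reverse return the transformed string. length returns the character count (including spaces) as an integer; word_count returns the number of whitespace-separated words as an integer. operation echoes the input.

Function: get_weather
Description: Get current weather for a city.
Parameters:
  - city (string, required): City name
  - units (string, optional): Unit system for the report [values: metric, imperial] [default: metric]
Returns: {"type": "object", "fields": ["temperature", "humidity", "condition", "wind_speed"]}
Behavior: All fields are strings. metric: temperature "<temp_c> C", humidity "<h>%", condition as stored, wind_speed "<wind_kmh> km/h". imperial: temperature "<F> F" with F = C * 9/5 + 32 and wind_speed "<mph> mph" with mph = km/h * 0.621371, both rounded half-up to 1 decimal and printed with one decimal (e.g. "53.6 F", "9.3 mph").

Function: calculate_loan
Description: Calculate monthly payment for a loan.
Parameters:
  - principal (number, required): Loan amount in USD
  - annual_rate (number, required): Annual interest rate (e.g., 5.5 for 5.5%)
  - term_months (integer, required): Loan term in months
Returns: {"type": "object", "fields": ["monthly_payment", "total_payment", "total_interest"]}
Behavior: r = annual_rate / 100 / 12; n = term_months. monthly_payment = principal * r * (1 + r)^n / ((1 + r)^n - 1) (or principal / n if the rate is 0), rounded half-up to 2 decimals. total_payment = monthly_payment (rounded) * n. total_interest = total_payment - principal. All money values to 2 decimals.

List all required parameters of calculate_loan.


Parameters of calculate_loan and their required/optional flag:
  principal: required
  annual_rate: required
  term_months: required
annual_rate, principal, term_months


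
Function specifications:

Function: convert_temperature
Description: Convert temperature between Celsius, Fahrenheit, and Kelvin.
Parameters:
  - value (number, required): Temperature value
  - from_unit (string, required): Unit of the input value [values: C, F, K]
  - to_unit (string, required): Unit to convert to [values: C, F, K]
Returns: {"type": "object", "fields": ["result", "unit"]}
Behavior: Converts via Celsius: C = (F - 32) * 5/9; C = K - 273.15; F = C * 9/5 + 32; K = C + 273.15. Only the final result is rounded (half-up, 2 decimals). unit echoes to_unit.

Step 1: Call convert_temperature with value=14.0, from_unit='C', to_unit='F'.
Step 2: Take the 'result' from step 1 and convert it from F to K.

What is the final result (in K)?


Step 1: convert_temperature(value=14.0, from_unit=C, to_unit=F)
  Input already in C: 14
  To F: 14 * 9/5 + 32 = 57.2
  Round to 2 decimals: 57.2
  -> result = 57.2 F
Step 2: convert_temperature(value=57.2, from_unit=F, to_unit=K)
  To C: (57.2 - 32) * 5/9 = 14
  To K: 14 + 273.15 = 287.15
  Round to 2 decimals: 287.15
  -> result = 287.15 K
287.15 K


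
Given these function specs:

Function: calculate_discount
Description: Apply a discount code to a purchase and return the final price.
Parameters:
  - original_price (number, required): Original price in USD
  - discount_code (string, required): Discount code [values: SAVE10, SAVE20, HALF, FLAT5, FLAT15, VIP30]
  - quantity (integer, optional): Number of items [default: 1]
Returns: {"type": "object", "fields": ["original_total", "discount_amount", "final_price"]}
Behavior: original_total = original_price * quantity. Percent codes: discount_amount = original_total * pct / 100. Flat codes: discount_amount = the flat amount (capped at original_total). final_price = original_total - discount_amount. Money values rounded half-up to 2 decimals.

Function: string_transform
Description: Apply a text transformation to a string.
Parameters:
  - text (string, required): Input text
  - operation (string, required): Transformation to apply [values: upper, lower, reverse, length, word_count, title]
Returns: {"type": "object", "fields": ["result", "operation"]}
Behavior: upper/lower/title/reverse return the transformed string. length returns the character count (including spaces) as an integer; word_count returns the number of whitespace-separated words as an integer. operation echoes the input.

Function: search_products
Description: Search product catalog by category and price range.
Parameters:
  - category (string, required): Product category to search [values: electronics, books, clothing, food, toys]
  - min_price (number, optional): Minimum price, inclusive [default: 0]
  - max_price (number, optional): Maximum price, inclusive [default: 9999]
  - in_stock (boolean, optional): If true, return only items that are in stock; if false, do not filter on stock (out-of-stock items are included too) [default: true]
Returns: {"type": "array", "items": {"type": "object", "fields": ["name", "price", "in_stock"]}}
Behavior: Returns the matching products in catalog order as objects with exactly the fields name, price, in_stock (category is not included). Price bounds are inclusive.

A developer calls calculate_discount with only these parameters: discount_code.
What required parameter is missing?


Required parameters: original_price, discount_code
Provided: discount_code
Missing: original_price
original_price


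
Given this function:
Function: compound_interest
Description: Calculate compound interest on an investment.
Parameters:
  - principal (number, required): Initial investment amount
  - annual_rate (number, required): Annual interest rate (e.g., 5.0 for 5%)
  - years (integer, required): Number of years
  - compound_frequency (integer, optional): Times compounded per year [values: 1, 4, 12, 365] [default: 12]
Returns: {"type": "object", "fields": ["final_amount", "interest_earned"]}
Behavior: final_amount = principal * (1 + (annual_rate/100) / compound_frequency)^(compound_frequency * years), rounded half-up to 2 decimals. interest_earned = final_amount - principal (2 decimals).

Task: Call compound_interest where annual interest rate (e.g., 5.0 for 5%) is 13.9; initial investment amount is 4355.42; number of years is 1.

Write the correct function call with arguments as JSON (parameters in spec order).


Mapping each described value to its parameter name:
  'Annual interest rate (e.g., 5.0 for 5%)' -> annual_rate = 13.9
  'Initial investment amount' -> principal = 4355.42
  'Number of years' -> years = 1
compound_interest({"principal": 4355.42, "annual_rate": 13.9, "years": 1})


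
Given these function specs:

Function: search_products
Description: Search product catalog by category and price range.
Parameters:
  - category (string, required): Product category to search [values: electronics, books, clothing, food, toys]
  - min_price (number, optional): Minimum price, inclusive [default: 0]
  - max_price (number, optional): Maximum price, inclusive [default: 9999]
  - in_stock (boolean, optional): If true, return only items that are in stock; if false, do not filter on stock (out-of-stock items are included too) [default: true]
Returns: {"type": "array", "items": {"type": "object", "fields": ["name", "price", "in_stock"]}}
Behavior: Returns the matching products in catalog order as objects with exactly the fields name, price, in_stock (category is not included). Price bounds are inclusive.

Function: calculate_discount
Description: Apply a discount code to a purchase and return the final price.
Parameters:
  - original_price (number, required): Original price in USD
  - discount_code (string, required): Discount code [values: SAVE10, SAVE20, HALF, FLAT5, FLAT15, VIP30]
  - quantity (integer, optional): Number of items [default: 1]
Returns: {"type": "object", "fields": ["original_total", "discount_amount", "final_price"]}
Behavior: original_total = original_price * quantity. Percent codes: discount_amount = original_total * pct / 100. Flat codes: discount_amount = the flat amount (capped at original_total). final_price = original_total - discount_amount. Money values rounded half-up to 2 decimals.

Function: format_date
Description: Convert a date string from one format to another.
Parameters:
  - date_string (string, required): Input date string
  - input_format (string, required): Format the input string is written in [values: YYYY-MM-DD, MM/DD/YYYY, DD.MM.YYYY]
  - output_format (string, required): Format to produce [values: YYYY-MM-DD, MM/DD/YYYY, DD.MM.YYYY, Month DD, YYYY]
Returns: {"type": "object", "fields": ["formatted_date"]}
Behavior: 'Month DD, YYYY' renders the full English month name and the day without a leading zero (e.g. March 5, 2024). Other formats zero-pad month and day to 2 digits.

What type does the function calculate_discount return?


The calculate_discount spec declares Returns: {"type": "object", "fields": ["original_total", "discount_amount", "final_price"]}
Type:
object


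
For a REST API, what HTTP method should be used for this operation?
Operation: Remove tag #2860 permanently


GET = read, POST = create, PUT = update/replace, DELETE = remove
This operation is a removal.
DELETE


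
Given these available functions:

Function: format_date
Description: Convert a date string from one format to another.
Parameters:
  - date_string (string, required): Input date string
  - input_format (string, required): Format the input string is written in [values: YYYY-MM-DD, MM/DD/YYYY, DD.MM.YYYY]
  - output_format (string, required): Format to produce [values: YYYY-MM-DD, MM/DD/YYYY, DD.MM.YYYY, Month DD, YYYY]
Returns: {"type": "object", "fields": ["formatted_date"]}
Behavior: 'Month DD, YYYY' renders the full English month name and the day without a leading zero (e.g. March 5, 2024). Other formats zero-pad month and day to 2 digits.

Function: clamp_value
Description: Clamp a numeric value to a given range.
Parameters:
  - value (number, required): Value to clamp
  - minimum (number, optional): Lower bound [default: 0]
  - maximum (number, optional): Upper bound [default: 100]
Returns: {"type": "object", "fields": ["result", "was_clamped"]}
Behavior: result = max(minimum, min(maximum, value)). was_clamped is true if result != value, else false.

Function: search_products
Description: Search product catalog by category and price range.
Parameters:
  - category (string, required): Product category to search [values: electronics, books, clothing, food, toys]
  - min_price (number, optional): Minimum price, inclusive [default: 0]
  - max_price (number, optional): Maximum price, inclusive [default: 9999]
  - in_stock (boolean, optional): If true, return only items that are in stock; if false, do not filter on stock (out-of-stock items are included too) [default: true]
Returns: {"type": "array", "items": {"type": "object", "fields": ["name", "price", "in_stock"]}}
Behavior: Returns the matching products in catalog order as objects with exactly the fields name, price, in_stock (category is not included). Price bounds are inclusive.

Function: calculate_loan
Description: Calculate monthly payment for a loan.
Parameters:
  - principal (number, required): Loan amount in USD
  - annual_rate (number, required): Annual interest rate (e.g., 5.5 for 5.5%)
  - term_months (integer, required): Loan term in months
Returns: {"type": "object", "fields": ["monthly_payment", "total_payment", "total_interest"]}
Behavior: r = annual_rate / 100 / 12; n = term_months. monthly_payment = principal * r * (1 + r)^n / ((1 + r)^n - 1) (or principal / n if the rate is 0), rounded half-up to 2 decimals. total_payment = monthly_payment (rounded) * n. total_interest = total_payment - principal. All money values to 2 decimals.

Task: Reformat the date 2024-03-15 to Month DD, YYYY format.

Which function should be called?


The task needs a function whose description is: Convert a date string from one format to another.
format_date
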